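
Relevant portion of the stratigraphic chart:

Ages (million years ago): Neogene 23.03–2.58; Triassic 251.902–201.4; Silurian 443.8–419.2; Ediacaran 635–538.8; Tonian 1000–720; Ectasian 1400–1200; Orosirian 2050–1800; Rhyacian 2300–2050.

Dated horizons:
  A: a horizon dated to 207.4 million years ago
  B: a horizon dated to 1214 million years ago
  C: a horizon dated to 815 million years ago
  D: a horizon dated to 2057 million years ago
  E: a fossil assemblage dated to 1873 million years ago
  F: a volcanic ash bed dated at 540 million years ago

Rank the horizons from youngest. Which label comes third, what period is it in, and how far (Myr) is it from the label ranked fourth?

Smaller Ma means younger, so youngest first: A 207.4 < F 540 < C 815 < B 1214 < E 1873 < D 2057.
Counting 3 along gives C (815 Ma); the excerpt puts that inside the Tonian, 1000–720 Ma.
Next in line is B (1214 Ma), and 1214 − 815 = 399 Myr.

C, in the Tonian; 399 million years to B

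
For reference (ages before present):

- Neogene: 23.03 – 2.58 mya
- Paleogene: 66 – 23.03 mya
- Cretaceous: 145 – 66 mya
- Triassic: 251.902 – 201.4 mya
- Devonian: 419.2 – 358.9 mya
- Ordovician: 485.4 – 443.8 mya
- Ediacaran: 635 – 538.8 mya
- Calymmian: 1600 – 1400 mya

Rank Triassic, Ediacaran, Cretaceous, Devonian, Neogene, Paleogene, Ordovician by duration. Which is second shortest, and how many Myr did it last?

Ordovician, 41.6 million years

Start − end for each: Triassic 251.902 − 201.4 = 50.502; Ediacaran 635 − 538.8 = 96.2; Cretaceous 145 − 66 = 79; Devonian 419.2 − 358.9 = 60.3; Neogene 23.03 − 2.58 = 20.45; Paleogene 66 − 23.03 = 42.97; Ordovician 485.4 − 443.8 = 41.6.
Ranking these from shortest: Neogene < Ordovician < Paleogene < Triassic < Devonian < Cretaceous < Ediacaran.
Position 2 in that ranking is Ordovician, which lasted 41.6 Myr.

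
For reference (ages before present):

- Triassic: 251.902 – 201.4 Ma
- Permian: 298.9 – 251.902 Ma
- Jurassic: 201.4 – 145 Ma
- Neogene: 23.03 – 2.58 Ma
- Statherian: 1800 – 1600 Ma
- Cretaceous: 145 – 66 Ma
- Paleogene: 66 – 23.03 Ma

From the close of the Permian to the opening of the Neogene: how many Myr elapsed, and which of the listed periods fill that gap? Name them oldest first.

228.872 million years; Triassic, Jurassic, Cretaceous, Paleogene

The Permian closes at 251.902 Ma and the Neogene opens at 23.03 Ma, so the interval is 251.902 − 23.03 = 228.872 Myr.
A period fits inside if it starts at or after 251.902 Ma and ends at or before 23.03 Ma; oldest first that gives Triassic, Jurassic, Cretaceous, Paleogene.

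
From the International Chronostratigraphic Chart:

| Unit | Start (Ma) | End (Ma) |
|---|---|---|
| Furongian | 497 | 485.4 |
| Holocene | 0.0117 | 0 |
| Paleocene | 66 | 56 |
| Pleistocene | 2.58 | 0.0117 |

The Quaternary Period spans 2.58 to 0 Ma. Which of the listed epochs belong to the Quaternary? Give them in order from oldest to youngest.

Pleistocene, Holocene

Epochs with both bounds inside 2.58–0 Ma: Pleistocene (2.58–0.0117), Holocene (0.0117–0).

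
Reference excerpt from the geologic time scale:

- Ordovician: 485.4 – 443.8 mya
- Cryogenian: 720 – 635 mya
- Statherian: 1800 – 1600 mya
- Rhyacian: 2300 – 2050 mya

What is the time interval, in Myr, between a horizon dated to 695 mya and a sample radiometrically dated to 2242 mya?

1547 million years

2242 − 695 = 1547 million years.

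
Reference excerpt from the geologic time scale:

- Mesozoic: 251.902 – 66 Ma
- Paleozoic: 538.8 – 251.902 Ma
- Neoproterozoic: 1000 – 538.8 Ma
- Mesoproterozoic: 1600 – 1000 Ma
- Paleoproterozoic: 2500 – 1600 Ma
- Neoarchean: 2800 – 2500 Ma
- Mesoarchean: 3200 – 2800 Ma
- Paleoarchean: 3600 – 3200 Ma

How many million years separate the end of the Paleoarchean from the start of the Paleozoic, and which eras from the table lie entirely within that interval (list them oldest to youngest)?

The Paleoarchean closes at 3200 Ma and the Paleozoic opens at 538.8 Ma, so the interval is 3200 − 538.8 = 2661.2 Myr.
An era fits inside if it starts at or after 3200 Ma and ends at or before 538.8 Ma; oldest first that gives Mesoarchean, Neoarchean, Paleoproterozoic, Mesoproterozoic, Neoproterozoic.

2661.2 million years; Mesoarchean, Neoarchean, Paleoproterozoic, Mesoproterozoic, Neoproterozoic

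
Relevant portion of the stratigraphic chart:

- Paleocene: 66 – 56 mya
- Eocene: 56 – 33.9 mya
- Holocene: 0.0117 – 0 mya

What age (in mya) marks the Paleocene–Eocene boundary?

56 mya

The Paleocene ends and the Eocene begins at 56 mya.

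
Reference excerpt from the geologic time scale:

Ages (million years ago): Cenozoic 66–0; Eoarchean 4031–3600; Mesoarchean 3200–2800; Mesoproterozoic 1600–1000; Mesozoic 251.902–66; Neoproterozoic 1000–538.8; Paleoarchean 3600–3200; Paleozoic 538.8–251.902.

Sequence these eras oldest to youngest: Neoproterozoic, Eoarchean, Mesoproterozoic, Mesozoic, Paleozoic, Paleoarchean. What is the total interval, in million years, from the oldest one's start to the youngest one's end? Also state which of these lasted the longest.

Eoarchean → Paleoarchean → Mesoproterozoic → Neoproterozoic → Paleozoic → Mesozoic; total span 3965 Myr; longest is Mesoproterozoic

From the excerpt: Neoproterozoic 1000–538.8; Eoarchean 4031–3600; Mesoproterozoic 1600–1000; Mesozoic 251.902–66; Paleozoic 538.8–251.902; Paleoarchean 3600–3200 (Ma).
Larger Ma is earlier, so the oldest is Eoarchean and the youngest is Mesozoic; oldest to youngest: Eoarchean, Paleoarchean, Mesoproterozoic, Neoproterozoic, Paleozoic, Mesozoic.
Oldest start 4031 minus youngest end 66 gives 3965 Myr overall.
Individual lengths (start − end): Eoarchean 431; Paleozoic 286.898; Neoproterozoic 461.2; Mesoproterozoic 600; Paleoarchean 400; Mesozoic 185.902. The largest is Mesoproterozoic at 600 Myr.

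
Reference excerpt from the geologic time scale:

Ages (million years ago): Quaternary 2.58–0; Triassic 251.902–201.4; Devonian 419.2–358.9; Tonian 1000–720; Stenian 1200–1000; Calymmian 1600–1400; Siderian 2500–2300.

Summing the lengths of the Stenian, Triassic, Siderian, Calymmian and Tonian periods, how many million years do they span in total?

930.502 million years

Duration is start − end for each: (1200 − 1000) + (251.902 − 201.4) + (2500 − 2300) + (1600 − 1400) + (1000 − 720).
That is 200 + 50.502 + 200 + 200 + 280, which totals 930.502 million years.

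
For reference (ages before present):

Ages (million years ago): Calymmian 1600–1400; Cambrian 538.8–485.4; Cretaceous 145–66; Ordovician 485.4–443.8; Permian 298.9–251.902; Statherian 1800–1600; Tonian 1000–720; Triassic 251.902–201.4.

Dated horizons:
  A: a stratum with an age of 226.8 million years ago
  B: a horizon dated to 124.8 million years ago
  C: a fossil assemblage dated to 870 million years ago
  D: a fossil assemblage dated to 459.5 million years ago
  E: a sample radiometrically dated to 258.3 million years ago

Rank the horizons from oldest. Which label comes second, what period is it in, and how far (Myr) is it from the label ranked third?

D, in the Ordovician; 201.2 million years to E

Sorted oldest-first by Ma: C (870), D (459.5), E (258.3), A (226.8), B (124.8).
The second oldest is D at 459.5 Ma, which lies in 485.4–443.8 Ma: the Ordovician.
The third oldest is E at 258.3 Ma; separation = |459.5 − 258.3| = 201.2 Myr.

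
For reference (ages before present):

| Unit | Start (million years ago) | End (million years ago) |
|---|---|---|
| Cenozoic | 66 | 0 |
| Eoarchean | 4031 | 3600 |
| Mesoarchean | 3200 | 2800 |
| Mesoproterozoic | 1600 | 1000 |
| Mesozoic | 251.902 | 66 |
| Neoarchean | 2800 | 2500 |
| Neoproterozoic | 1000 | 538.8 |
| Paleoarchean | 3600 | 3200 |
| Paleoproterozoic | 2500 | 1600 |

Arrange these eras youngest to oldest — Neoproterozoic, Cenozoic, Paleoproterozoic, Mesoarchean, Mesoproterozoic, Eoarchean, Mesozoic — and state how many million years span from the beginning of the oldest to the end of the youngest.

Cenozoic → Mesozoic → Neoproterozoic → Mesoproterozoic → Paleoproterozoic → Mesoarchean → Eoarchean; total span 4031 Myr

Start ages (Ma): Eoarchean 4031, Mesoarchean 3200, Paleoproterozoic 2500, Mesoproterozoic 1600, Neoproterozoic 1000, Mesozoic 251.902, Cenozoic 66.
Ordered youngest to oldest: Cenozoic, Mesozoic, Neoproterozoic, Mesoproterozoic, Paleoproterozoic, Mesoarchean, Eoarchean.
Span = 4031 − 0 = 4031 Myr.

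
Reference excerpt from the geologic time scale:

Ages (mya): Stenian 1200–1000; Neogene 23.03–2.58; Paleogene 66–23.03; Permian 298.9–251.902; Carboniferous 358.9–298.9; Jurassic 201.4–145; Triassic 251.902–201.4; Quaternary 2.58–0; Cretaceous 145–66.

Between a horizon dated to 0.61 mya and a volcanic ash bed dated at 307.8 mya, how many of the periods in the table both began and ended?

The older date is 307.8 Ma and the younger is 0.61 Ma.
Periods with start < 307.8 and end > 0.61 Ma: Permian (298.9–251.902), Triassic (251.902–201.4), Jurassic (201.4–145), Cretaceous (145–66), Paleogene (66–23.03), Neogene (23.03–2.58).
That is 6 complete periods.

6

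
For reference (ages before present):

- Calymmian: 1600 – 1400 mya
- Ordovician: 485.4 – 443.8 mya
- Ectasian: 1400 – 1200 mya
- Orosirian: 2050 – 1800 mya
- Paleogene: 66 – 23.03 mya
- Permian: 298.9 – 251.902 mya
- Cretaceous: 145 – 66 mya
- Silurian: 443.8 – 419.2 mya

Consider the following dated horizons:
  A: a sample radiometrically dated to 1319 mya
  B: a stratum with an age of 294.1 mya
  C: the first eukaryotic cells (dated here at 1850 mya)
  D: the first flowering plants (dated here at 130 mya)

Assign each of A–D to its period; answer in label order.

A — Ectasian; B — Permian; C — Orosirian; D — Cretaceous

A: 1319 Ma lies in 1400–1200 Ma, so Ectasian.
B: 294.1 Ma lies in 298.9–251.902 Ma, so Permian.
C: 1850 Ma lies in 2050–1800 Ma, so Orosirian.
D: 130 Ma lies in 145–66 Ma, so Cretaceous.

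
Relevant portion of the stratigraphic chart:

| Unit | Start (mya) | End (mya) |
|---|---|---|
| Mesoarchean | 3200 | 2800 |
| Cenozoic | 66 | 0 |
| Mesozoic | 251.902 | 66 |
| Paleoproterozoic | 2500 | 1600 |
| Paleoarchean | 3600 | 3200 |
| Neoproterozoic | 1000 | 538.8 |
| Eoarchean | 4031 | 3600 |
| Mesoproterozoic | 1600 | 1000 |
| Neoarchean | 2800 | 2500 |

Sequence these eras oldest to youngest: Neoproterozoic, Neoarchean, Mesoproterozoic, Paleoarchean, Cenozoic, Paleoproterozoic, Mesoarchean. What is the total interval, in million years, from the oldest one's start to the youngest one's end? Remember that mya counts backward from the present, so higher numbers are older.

Start ages (Ma): Paleoarchean 3600, Mesoarchean 3200, Neoarchean 2800, Paleoproterozoic 2500, Mesoproterozoic 1600, Neoproterozoic 1000, Cenozoic 66.
Ordered oldest to youngest: Paleoarchean, Mesoarchean, Neoarchean, Paleoproterozoic, Mesoproterozoic, Neoproterozoic, Cenozoic.
Span = 3600 − 0 = 3600 Myr.

Paleoarchean, Mesoarchean, Neoarchean, Paleoproterozoic, Mesoproterozoic, Neoproterozoic, Cenozoic; total span 3600 Myr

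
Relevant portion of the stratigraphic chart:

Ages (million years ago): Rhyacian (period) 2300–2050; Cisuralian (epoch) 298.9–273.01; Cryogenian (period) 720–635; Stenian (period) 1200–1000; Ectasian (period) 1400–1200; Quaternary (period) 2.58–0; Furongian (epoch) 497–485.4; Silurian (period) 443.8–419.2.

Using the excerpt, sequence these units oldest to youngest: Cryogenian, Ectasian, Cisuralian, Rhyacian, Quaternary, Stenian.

Rhyacian, Ectasian, Stenian, Cryogenian, Cisuralian, Quaternary

Sorting by start age (descending Ma, since larger Ma = older): Rhyacian start 2300, Ectasian start 1400, Stenian start 1200, Cryogenian start 720, Cisuralian start 298.9, Quaternary start 2.58.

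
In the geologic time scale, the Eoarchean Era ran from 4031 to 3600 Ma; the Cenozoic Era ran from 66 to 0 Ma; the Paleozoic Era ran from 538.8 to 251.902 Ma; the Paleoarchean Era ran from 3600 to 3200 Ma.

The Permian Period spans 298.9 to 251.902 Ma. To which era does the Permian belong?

Paleozoic

The Permian (298.9–251.902 Ma) lies entirely within 538.8–251.902 Ma, the Paleozoic Era.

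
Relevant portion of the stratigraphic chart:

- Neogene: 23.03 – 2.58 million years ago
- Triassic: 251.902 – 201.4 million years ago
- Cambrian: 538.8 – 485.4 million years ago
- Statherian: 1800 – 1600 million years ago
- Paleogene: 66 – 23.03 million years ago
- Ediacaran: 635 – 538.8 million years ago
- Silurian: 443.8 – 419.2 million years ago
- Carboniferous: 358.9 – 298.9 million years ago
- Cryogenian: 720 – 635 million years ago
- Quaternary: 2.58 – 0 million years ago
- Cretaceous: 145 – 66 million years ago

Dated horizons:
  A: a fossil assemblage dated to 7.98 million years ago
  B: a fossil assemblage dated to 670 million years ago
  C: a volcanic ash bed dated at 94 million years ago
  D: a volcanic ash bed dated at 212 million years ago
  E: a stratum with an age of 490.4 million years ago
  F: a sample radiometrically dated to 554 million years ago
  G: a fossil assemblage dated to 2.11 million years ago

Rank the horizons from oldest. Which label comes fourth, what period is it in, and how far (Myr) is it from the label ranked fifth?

Larger Ma means older, so oldest first: B 670 > F 554 > E 490.4 > D 212 > C 94 > A 7.98 > G 2.11.
Counting 4 along gives D (212 Ma); the excerpt puts that inside the Triassic, 251.902–201.4 Ma.
Next in line is C (94 Ma), and 212 − 94 = 118 Myr.

D, in the Triassic; 118 million years to C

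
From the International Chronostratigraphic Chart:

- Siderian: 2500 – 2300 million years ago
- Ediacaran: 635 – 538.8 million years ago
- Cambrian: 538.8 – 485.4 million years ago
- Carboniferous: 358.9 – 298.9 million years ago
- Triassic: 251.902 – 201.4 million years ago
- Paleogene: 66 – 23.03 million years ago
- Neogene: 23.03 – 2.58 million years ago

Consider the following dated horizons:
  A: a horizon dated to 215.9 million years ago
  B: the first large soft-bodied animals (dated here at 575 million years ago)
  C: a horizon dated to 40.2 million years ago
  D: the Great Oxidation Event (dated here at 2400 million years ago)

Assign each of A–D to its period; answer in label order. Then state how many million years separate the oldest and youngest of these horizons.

A — Triassic; B — Ediacaran; C — Paleogene; D — Siderian; span 2359.8 million years

Match each age against the start–end ranges in the excerpt: A = 215.9 Ma → Triassic (251.902–201.4); B = 575 Ma → Ediacaran (635–538.8); C = 40.2 Ma → Paleogene (66–23.03); D = 2400 Ma → Siderian (2500–2300).
The largest age is 2400 Ma and the smallest is 40.2 Ma; their difference is 2359.8 Myr.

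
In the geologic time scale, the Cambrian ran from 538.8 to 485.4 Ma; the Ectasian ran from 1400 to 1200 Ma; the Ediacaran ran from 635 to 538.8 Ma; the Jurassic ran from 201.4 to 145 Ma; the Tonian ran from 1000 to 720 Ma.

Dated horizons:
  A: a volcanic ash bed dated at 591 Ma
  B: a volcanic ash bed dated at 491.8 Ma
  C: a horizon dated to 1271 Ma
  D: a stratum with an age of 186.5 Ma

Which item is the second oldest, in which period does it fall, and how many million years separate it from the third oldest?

Sorted oldest-first by Ma: C (1271), A (591), B (491.8), D (186.5).
The second oldest is A at 591 Ma, which lies in 635–538.8 Ma: the Ediacaran.
The third oldest is B at 491.8 Ma; separation = |591 − 491.8| = 99.2 Myr.

A, in the Ediacaran; 99.2 million years to B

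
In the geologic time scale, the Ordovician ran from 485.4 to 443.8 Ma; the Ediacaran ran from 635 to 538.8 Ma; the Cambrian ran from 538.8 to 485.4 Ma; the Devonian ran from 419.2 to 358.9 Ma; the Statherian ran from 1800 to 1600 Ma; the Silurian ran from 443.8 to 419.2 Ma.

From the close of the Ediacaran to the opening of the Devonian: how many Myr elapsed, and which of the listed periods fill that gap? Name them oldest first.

119.6 million years; Cambrian, Ordovician, Silurian

The Ediacaran closes at 538.8 Ma and the Devonian opens at 419.2 Ma, so the interval is 538.8 − 419.2 = 119.6 Myr.
A period fits inside if it starts at or after 538.8 Ma and ends at or before 419.2 Ma; oldest first that gives Cambrian, Ordovician, Silurian.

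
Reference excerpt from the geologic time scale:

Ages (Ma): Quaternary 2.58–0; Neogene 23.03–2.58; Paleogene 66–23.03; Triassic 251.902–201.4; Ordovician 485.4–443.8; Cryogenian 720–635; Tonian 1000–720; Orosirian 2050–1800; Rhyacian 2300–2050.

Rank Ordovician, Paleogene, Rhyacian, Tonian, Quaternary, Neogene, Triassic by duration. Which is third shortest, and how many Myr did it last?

Durations: Ordovician 41.6; Paleogene 42.97; Rhyacian 250; Tonian 280; Quaternary 2.58; Neogene 20.45; Triassic 50.502 Myr.
Sorted shortest-first: Quaternary (2.58), Neogene (20.45), Ordovician (41.6), Paleogene (42.97), Triassic (50.502), Rhyacian (250), Tonian (280).
The third shortest is Ordovician at 41.6 Myr.

Ordovician, 41.6 million years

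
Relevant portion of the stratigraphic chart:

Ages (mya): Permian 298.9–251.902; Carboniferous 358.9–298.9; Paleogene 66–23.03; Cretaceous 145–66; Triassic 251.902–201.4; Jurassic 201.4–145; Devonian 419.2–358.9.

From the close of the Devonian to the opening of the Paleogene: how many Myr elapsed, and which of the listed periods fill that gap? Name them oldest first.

292.9 million years; Carboniferous, Permian, Triassic, Jurassic, Cretaceous

The Devonian closes at 358.9 Ma and the Paleogene opens at 66 Ma, so the interval is 358.9 − 66 = 292.9 Myr.
A period fits inside if it starts at or after 358.9 Ma and ends at or before 66 Ma; oldest first that gives Carboniferous, Permian, Triassic, Jurassic, Cretaceous.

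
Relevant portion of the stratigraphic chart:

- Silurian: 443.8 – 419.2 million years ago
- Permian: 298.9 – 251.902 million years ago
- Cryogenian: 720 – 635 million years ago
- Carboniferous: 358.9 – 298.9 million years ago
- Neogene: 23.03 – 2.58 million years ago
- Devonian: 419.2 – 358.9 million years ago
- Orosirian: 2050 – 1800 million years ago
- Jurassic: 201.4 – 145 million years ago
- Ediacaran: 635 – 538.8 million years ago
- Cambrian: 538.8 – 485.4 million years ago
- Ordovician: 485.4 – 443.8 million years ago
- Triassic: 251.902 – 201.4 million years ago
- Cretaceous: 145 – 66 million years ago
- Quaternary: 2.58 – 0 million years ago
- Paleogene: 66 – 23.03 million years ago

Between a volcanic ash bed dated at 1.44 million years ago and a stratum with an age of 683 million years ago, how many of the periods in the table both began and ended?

683 Ma sits inside the Cryogenian (720–635) and 1.44 Ma inside the Quaternary (2.58–0); neither of those is wholly between the two dates.
The listed periods lying completely between them are Ediacaran, Cambrian, Ordovician, Silurian, Devonian, Carboniferous, Permian, Triassic, Jurassic, Cretaceous, Paleogene, Neogene — 12 in all.

12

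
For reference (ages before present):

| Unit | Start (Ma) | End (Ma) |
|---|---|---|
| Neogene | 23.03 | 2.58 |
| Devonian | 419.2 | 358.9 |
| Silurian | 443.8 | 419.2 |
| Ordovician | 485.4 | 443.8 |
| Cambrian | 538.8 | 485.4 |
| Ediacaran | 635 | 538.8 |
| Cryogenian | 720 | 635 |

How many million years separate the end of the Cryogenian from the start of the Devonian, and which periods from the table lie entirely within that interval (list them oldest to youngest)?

The Cryogenian closes at 635 Ma and the Devonian opens at 419.2 Ma, so the interval is 635 − 419.2 = 215.8 Myr.
A period fits inside if it starts at or after 635 Ma and ends at or before 419.2 Ma; oldest first that gives Ediacaran, Cambrian, Ordovician, Silurian.

215.8 million years; Ediacaran, Cambrian, Ordovician, Silurian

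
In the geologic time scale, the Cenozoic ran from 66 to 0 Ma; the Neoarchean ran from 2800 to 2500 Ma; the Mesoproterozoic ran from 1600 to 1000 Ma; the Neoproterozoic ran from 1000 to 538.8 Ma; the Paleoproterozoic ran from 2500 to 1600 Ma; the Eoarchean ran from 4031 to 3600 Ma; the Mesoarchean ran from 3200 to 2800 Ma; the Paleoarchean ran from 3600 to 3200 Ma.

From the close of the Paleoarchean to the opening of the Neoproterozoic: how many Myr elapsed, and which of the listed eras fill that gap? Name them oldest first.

The Paleoarchean closes at 3200 Ma and the Neoproterozoic opens at 1000 Ma, so the interval is 3200 − 1000 = 2200 Myr.
An era fits inside if it starts at or after 3200 Ma and ends at or before 1000 Ma; oldest first that gives Mesoarchean, Neoarchean, Paleoproterozoic, Mesoproterozoic.

2200 million years; Mesoarchean, Neoarchean, Paleoproterozoic, Mesoproterozoic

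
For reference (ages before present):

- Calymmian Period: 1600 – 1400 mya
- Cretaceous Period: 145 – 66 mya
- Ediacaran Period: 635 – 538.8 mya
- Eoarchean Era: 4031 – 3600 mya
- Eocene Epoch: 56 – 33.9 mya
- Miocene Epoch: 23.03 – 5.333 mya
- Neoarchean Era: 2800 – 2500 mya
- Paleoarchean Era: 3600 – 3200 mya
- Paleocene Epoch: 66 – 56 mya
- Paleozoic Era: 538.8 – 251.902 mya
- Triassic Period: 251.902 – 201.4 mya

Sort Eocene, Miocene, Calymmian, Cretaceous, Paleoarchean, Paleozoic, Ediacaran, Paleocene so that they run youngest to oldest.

Miocene, Eocene, Paleocene, Cretaceous, Paleozoic, Ediacaran, Calymmian, Paleoarchean

Sorting by start age (ascending Ma, since larger Ma = older): Miocene began 23.03, Eocene began 56, Paleocene began 66, Cretaceous began 145, Paleozoic began 538.8, Ediacaran began 635, Calymmian began 1600, Paleoarchean began 3600.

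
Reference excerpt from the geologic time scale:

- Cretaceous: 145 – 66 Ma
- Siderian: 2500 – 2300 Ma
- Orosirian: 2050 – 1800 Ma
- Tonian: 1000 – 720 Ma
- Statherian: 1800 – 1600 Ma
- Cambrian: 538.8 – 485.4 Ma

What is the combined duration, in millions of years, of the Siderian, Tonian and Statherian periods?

680 million years

Duration is start − end for each: (2500 − 2300) + (1000 − 720) + (1800 − 1600).
That is 200 + 280 + 200, which totals 680 million years.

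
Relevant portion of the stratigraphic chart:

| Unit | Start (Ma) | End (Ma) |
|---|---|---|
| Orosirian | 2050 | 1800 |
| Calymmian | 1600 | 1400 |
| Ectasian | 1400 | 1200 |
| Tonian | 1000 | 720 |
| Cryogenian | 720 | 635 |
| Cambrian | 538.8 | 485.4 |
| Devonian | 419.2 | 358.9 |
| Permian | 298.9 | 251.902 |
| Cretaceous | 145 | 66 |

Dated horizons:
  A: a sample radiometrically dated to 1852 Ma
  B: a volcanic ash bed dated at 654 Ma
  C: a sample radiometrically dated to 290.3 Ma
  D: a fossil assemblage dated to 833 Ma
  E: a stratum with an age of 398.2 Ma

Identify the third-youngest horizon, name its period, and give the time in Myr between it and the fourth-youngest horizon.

B, in the Cryogenian; 179 million years to D

Smaller Ma means younger, so youngest first: C 290.3 < E 398.2 < B 654 < D 833 < A 1852.
Counting 3 along gives B (654 Ma); the excerpt puts that inside the Cryogenian, 720–635 Ma.
Next in line is D (833 Ma), and 833 − 654 = 179 Myr.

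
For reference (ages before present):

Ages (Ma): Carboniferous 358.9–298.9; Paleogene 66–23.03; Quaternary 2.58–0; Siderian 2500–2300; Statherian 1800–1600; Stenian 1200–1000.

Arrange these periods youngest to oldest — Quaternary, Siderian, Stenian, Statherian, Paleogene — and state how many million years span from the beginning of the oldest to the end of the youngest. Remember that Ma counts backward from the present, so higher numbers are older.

Quaternary, Paleogene, Stenian, Statherian, Siderian; total span 2500 Myr

From the excerpt: Quaternary 2.58–0; Siderian 2500–2300; Stenian 1200–1000; Statherian 1800–1600; Paleogene 66–23.03 (Ma).
Larger Ma is earlier, so the oldest is Siderian and the youngest is Quaternary; youngest to oldest: Quaternary, Paleogene, Stenian, Statherian, Siderian.
Oldest start 2500 minus youngest end 0 gives 2500 Myr overall.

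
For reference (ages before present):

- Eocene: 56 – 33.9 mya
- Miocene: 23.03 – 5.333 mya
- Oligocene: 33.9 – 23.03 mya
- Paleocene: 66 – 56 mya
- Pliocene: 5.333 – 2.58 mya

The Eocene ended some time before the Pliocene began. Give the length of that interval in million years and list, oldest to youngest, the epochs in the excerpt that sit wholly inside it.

The Eocene closes at 33.9 Ma and the Pliocene opens at 5.333 Ma, so the interval is 33.9 − 5.333 = 28.567 Myr.
An epoch fits inside if it starts at or after 33.9 Ma and ends at or before 5.333 Ma; oldest first that gives Oligocene, Miocene.

28.567 million years; Oligocene, Miocene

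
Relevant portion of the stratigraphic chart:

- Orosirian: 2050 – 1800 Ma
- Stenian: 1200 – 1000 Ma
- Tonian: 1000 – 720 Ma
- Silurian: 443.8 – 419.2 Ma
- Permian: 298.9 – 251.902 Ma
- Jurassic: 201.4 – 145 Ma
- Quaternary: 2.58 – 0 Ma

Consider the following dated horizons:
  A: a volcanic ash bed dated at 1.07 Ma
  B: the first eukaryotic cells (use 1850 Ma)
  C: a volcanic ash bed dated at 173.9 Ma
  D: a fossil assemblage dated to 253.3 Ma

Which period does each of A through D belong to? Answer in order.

A — Quaternary; B — Orosirian; C — Jurassic; D — Permian

Match each age against the start–end ranges in the excerpt: A = 1.07 Ma → Quaternary (2.58–0); B = 1850 Ma → Orosirian (2050–1800); C = 173.9 Ma → Jurassic (201.4–145); D = 253.3 Ma → Permian (298.9–251.902).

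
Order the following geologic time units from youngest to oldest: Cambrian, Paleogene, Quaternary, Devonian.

Quaternary, Paleogene, Devonian, Cambrian

Group by era (each group listed oldest first) — Paleozoic: Cambrian, Devonian; Cenozoic: Paleogene, Quaternary. The eras run Paleozoic → Mesozoic → Cenozoic. Concatenating the groups in that era order and then reversing gives youngest to oldest.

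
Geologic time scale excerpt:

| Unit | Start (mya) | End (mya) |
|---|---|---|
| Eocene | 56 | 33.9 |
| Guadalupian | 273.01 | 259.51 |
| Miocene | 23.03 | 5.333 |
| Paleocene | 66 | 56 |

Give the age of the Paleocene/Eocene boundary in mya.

The Paleocene ends and the Eocene begins at 56 mya.

56 mya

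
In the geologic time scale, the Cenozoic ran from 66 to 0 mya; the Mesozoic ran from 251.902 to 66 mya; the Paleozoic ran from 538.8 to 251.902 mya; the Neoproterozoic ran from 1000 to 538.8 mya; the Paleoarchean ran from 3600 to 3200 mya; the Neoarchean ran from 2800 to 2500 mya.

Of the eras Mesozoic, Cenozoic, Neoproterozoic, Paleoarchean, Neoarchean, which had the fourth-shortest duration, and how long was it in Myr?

Paleoarchean, 400 million years

Durations: Mesozoic 185.902; Cenozoic 66; Neoproterozoic 461.2; Paleoarchean 400; Neoarchean 300 Myr.
Sorted shortest-first: Cenozoic (66), Mesozoic (185.902), Neoarchean (300), Paleoarchean (400), Neoproterozoic (461.2).
The fourth shortest is Paleoarchean at 400 Myr.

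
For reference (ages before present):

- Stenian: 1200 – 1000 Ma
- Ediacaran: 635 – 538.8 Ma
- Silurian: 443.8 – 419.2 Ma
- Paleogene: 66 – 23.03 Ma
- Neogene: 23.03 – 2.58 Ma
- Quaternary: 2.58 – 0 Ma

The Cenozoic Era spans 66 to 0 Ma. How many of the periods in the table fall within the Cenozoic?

3

Periods inside 66–0 Ma: Paleogene, Neogene, Quaternary — 3 in total.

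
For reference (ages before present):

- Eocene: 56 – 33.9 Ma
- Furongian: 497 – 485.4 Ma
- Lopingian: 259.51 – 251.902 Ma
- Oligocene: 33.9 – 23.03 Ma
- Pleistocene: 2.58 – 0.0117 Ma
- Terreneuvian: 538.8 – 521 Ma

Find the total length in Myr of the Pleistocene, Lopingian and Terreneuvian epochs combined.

Duration is start − end for each: (2.58 − 0.0117) + (259.51 − 251.902) + (538.8 − 521).
That is 2.5683 + 7.608 + 17.8, which totals 27.9763 million years.

27.9763 million years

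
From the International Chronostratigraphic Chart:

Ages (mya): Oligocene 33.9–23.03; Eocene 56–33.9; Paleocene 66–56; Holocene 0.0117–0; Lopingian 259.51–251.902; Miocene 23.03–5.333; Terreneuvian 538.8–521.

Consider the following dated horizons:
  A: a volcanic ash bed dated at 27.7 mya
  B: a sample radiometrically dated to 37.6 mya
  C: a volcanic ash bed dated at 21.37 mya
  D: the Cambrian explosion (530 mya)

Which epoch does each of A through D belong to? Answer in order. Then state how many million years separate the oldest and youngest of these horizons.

A — Oligocene; B — Eocene; C — Miocene; D — Terreneuvian; span 508.63 million years

A: 27.7 Ma lies in 33.9–23.03 Ma, so Oligocene.
B: 37.6 Ma lies in 56–33.9 Ma, so Eocene.
C: 21.37 Ma lies in 23.03–5.333 Ma, so Miocene.
D: 530 Ma lies in 538.8–521 Ma, so Terreneuvian.
Oldest = 530 Ma, youngest = 21.37 Ma → span 508.63 Myr.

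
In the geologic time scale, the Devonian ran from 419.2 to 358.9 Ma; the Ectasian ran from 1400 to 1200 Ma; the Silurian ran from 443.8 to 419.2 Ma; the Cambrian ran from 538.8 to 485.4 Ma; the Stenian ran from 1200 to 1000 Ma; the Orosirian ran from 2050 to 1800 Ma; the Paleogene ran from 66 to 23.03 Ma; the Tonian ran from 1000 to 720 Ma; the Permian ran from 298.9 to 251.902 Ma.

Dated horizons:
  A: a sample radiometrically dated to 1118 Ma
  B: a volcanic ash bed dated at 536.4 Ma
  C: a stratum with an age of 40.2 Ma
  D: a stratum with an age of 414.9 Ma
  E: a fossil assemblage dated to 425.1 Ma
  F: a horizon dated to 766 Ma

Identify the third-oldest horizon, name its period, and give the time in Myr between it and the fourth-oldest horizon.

B, in the Cambrian; 111.3 million years to E

Larger Ma means older, so oldest first: A 1118 > F 766 > B 536.4 > E 425.1 > D 414.9 > C 40.2.
Counting 3 along gives B (536.4 Ma); the excerpt puts that inside the Cambrian, 538.8–485.4 Ma.
Next in line is E (425.1 Ma), and 536.4 − 425.1 = 111.3 Myr.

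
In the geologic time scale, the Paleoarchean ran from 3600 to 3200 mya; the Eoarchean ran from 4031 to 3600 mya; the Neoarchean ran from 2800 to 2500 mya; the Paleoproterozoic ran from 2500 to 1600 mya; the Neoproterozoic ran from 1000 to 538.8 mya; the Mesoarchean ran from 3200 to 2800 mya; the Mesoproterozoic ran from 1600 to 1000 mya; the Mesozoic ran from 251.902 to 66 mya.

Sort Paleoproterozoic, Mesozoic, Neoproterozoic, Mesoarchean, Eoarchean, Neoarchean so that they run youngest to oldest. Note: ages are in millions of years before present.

Mesozoic → Neoproterozoic → Paleoproterozoic → Neoarchean → Mesoarchean → Eoarchean

Read off each span (Ma): Paleoproterozoic 2500–1600; Mesozoic 251.902–66; Neoproterozoic 1000–538.8; Mesoarchean 3200–2800; Eoarchean 4031–3600; Neoarchean 2800–2500.
Larger Ma is older, so oldest→youngest is Eoarchean, Mesoarchean, Neoarchean, Paleoproterozoic, Neoproterozoic, Mesozoic; reverse it for youngest→oldest.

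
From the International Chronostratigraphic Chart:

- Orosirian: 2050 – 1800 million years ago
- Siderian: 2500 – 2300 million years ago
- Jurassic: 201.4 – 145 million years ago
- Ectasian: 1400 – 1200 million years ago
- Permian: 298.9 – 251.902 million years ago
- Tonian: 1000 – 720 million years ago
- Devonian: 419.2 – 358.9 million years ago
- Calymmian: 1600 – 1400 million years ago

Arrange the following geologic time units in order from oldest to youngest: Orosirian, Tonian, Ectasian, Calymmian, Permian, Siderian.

Siderian → Orosirian → Calymmian → Ectasian → Tonian → Permian

Sorting by start age (descending Ma, since larger Ma = older): Siderian start 2500, Orosirian start 2050, Calymmian start 1600, Ectasian start 1400, Tonian start 1000, Permian start 298.9.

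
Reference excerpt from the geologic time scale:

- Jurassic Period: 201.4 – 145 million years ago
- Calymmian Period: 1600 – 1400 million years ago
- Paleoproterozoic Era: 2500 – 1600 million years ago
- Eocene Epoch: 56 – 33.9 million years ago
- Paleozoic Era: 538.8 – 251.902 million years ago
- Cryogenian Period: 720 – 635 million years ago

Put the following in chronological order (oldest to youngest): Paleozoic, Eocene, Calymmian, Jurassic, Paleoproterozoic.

The oldest of these is Paleoproterozoic (starts 2500 Ma) and the youngest is Eocene (ends 33.9 Ma).
In between, by decreasing start age: Calymmian (1600), Paleozoic (538.8), Jurassic (201.4).

Paleoproterozoic, Calymmian, Paleozoic, Jurassic, Eocene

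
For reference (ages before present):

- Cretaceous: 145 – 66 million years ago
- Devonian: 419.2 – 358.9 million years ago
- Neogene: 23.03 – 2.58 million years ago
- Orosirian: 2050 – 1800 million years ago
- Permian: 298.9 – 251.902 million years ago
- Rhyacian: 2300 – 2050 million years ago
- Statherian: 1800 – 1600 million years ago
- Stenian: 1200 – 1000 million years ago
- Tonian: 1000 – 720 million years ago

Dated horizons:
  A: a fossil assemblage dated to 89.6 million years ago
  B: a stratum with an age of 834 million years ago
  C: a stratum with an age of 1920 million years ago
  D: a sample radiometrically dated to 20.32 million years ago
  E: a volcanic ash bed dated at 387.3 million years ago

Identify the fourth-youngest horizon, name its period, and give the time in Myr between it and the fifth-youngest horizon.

Smaller Ma means younger, so youngest first: D 20.32 < A 89.6 < E 387.3 < B 834 < C 1920.
Counting 4 along gives B (834 Ma); the excerpt puts that inside the Tonian, 1000–720 Ma.
Next in line is C (1920 Ma), and 1920 − 834 = 1086 Myr.

B, in the Tonian; 1086 million years to C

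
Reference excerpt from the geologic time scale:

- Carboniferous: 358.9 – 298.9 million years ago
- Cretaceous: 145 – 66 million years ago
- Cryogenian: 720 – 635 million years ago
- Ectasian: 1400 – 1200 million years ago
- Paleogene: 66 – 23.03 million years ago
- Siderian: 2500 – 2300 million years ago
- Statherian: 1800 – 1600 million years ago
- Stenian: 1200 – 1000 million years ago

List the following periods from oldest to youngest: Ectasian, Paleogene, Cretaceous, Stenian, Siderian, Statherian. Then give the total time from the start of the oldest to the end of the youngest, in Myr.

From the excerpt: Ectasian 1400–1200; Paleogene 66–23.03; Cretaceous 145–66; Stenian 1200–1000; Siderian 2500–2300; Statherian 1800–1600 (Ma).
Larger Ma is earlier, so the oldest is Siderian and the youngest is Paleogene; oldest to youngest: Siderian, Statherian, Ectasian, Stenian, Cretaceous, Paleogene.
Oldest start 2500 minus youngest end 23.03 gives 2476.97 Myr overall.

Siderian, Statherian, Ectasian, Stenian, Cretaceous, Paleogene; total span 2476.97 Myr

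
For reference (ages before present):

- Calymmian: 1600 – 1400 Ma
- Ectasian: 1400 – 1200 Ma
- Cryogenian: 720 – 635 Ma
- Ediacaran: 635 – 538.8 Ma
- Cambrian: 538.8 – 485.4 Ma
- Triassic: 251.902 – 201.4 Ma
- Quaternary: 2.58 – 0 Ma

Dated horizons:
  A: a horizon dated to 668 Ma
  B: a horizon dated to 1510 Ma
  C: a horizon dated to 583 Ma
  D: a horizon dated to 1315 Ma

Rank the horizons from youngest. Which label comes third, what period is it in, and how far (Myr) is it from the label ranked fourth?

Sorted youngest-first by Ma: C (583), A (668), D (1315), B (1510).
The third youngest is D at 1315 Ma, which lies in 1400–1200 Ma: the Ectasian.
The fourth youngest is B at 1510 Ma; separation = |1315 − 1510| = 195 Myr.

D, in the Ectasian; 195 million years to B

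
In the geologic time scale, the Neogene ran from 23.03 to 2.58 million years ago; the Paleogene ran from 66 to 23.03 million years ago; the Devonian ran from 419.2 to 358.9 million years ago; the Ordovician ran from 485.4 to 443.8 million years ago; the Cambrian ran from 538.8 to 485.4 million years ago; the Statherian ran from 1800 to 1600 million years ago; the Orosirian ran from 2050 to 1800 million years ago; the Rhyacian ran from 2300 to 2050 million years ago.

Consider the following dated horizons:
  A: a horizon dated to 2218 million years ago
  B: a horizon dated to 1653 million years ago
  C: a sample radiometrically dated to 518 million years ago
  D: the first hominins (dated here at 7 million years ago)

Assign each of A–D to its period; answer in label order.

A: 2218 Ma lies in 2300–2050 Ma, so Rhyacian.
B: 1653 Ma lies in 1800–1600 Ma, so Statherian.
C: 518 Ma lies in 538.8–485.4 Ma, so Cambrian.
D: 7 Ma lies in 23.03–2.58 Ma, so Neogene.

A — Rhyacian; B — Statherian; C — Cambrian; D — Neogene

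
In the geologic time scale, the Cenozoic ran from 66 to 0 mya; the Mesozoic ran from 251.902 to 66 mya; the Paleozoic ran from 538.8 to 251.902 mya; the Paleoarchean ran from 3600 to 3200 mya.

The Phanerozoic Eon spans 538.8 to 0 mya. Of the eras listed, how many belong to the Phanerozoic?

Eras inside 538.8–0 Ma: Paleozoic, Mesozoic, Cenozoic — 3 in total.

3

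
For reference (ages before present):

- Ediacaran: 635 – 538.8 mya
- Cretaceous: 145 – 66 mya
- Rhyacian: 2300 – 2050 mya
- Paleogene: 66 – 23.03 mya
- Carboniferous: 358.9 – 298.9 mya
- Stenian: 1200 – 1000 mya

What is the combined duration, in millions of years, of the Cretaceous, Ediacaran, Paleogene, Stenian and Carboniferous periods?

478.17 million years

Each duration: Cretaceous = 79; Ediacaran = 96.2; Paleogene = 42.97; Stenian = 200; Carboniferous = 60.
Sum: 79 + 96.2 + 42.97 + 200 + 60 = 478.17 Myr.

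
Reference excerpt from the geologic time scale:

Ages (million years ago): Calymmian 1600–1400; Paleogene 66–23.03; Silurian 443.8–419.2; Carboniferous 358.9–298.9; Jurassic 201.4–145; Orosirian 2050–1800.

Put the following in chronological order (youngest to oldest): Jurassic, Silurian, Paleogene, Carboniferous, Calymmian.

The oldest of these is Calymmian (starts 1600 Ma) and the youngest is Paleogene (ends 23.03 Ma).
In between, by decreasing start age: Silurian (443.8), Carboniferous (358.9), Jurassic (201.4).
Listing youngest first means reversing that sequence.

Paleogene, then Jurassic, then Carboniferous, then Silurian, then Calymmian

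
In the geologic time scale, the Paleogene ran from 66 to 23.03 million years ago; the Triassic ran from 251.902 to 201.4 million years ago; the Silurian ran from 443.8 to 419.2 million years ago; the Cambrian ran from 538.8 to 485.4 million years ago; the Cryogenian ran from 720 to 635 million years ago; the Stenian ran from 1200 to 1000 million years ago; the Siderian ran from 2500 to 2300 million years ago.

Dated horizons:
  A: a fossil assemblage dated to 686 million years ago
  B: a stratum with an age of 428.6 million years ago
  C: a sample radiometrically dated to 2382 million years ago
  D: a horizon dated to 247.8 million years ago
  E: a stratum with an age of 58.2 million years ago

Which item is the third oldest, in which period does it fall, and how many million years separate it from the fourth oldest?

B, in the Silurian; 180.8 million years to D

Larger Ma means older, so oldest first: C 2382 > A 686 > B 428.6 > D 247.8 > E 58.2.
Counting 3 along gives B (428.6 Ma); the excerpt puts that inside the Silurian, 443.8–419.2 Ma.
Next in line is D (247.8 Ma), and 428.6 − 247.8 = 180.8 Myr.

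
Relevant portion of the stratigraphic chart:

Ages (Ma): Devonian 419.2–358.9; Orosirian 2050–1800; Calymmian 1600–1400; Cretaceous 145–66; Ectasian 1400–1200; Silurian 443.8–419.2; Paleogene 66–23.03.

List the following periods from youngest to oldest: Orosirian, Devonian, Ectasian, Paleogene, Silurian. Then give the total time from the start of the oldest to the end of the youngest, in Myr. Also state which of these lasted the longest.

From the excerpt: Orosirian 2050–1800; Devonian 419.2–358.9; Ectasian 1400–1200; Paleogene 66–23.03; Silurian 443.8–419.2 (Ma).
Larger Ma is earlier, so the oldest is Orosirian and the youngest is Paleogene; youngest to oldest: Paleogene, Devonian, Silurian, Ectasian, Orosirian.
Oldest start 2050 minus youngest end 23.03 gives 2026.97 Myr overall.
Individual lengths (start − end): Orosirian 250; Paleogene 42.97; Ectasian 200; Devonian 60.3; Silurian 24.6. The largest is Orosirian at 250 Myr.

Paleogene, Devonian, Silurian, Ectasian, Orosirian; total span 2026.97 Myr; longest is Orosirian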